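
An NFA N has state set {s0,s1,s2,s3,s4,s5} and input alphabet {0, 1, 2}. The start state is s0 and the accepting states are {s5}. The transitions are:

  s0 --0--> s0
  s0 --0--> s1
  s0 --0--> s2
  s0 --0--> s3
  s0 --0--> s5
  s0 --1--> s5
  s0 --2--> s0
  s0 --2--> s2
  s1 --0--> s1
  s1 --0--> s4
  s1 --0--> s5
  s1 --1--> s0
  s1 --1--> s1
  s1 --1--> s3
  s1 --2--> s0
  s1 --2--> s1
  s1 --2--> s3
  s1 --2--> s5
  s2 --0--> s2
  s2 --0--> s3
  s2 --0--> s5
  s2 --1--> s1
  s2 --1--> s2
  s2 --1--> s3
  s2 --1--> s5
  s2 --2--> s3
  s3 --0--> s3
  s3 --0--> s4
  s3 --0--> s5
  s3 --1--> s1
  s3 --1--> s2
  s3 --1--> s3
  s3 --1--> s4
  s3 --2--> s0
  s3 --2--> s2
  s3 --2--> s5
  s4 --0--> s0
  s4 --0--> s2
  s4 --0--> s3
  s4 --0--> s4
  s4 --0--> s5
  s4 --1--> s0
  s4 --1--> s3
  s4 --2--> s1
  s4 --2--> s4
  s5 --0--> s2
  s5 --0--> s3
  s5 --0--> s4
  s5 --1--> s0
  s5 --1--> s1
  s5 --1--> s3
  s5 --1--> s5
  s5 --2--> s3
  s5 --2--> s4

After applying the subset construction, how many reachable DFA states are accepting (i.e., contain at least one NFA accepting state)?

9

Start state of the DFA: {s0}.
{s0} --0--> {s0,s1,s2,s3,s5}  [new]
{s0} --1--> {s5}  [new]
{s0} --2--> {s0,s2}  [new]
{s0,s1,s2,s3,s5} --0--> {s0,s1,s2,s3,s4,s5}  [new]
{s0,s1,s2,s3,s5} --1--> {s0,s1,s2,s3,s4,s5}  [seen]
{s0,s1,s2,s3,s5} --2--> {s0,s1,s2,s3,s4,s5}  [seen]
{s5} --0--> {s2,s3,s4}  [new]
{s5} --1--> {s0,s1,s3,s5}  [new]
{s5} --2--> {s3,s4}  [new]
{s0,s2} --0--> {s0,s1,s2,s3,s5}  [seen]
{s0,s2} --1--> {s1,s2,s3,s5}  [new]
{s0,s2} --2--> {s0,s2,s3}  [new]
{s0,s1,s2,s3,s4,s5} --0--> {s0,s1,s2,s3,s4,s5}  [seen]
{s0,s1,s2,s3,s4,s5} --1--> {s0,s1,s2,s3,s4,s5}  [seen]
{s0,s1,s2,s3,s4,s5} --2--> {s0,s1,s2,s3,s4,s5}  [seen]
{s2,s3,s4} --0--> {s0,s2,s3,s4,s5}  [new]
{s2,s3,s4} --1--> {s0,s1,s2,s3,s4,s5}  [seen]
{s2,s3,s4} --2--> {s0,s1,s2,s3,s4,s5}  [seen]
{s0,s1,s3,s5} --0--> {s0,s1,s2,s3,s4,s5}  [seen]
{s0,s1,s3,s5} --1--> {s0,s1,s2,s3,s4,s5}  [seen]
{s0,s1,s3,s5} --2--> {s0,s1,s2,s3,s4,s5}  [seen]
{s3,s4} --0--> {s0,s2,s3,s4,s5}  [seen]
{s3,s4} --1--> {s0,s1,s2,s3,s4}  [new]
{s3,s4} --2--> {s0,s1,s2,s4,s5}  [new]
{s1,s2,s3,s5} --0--> {s1,s2,s3,s4,s5}  [new]
{s1,s2,s3,s5} --1--> {s0,s1,s2,s3,s4,s5}  [seen]
{s1,s2,s3,s5} --2--> {s0,s1,s2,s3,s4,s5}  [seen]
{s0,s2,s3} --0--> {s0,s1,s2,s3,s4,s5}  [seen]
{s0,s2,s3} --1--> {s1,s2,s3,s4,s5}  [seen]
{s0,s2,s3} --2--> {s0,s2,s3,s5}  [new]
{s0,s2,s3,s4,s5} --0--> {s0,s1,s2,s3,s4,s5}  [seen]
{s0,s2,s3,s4,s5} --1--> {s0,s1,s2,s3,s4,s5}  [seen]
{s0,s2,s3,s4,s5} --2--> {s0,s1,s2,s3,s4,s5}  [seen]
{s0,s1,s2,s3,s4} --0--> {s0,s1,s2,s3,s4,s5}  [seen]
{s0,s1,s2,s3,s4} --1--> {s0,s1,s2,s3,s4,s5}  [seen]
{s0,s1,s2,s3,s4} --2--> {s0,s1,s2,s3,s4,s5}  [seen]
{s0,s1,s2,s4,s5} --0--> {s0,s1,s2,s3,s4,s5}  [seen]
{s0,s1,s2,s4,s5} --1--> {s0,s1,s2,s3,s5}  [seen]
{s0,s1,s2,s4,s5} --2--> {s0,s1,s2,s3,s4,s5}  [seen]
{s1,s2,s3,s4,s5} --0--> {s0,s1,s2,s3,s4,s5}  [seen]
{s1,s2,s3,s4,s5} --1--> {s0,s1,s2,s3,s4,s5}  [seen]
{s1,s2,s3,s4,s5} --2--> {s0,s1,s2,s3,s4,s5}  [seen]
{s0,s2,s3,s5} --0--> {s0,s1,s2,s3,s4,s5}  [seen]
{s0,s2,s3,s5} --1--> {s0,s1,s2,s3,s4,s5}  [seen]
{s0,s2,s3,s5} --2--> {s0,s2,s3,s4,s5}  [seen]
Reachable DFA states: {s0}, {s0,s1,s2,s3,s5}, {s5}, {s0,s2}, {s0,s1,s2,s3,s4,s5}, {s2,s3,s4}, {s0,s1,s3,s5}, {s3,s4}, {s1,s2,s3,s5}, {s0,s2,s3}, {s0,s2,s3,s4,s5}, {s0,s1,s2,s3,s4}, {s0,s1,s2,s4,s5}, {s1,s2,s3,s4,s5}, {s0,s2,s3,s5}.
Accepting DFA states (contain an NFA accepting state): {s0,s1,s2,s3,s5}, {s5}, {s0,s1,s2,s3,s4,s5}, {s0,s1,s3,s5}, {s1,s2,s3,s5}, {s0,s2,s3,s4,s5}, {s0,s1,s2,s4,s5}, {s1,s2,s3,s4,s5}, {s0,s2,s3,s5}.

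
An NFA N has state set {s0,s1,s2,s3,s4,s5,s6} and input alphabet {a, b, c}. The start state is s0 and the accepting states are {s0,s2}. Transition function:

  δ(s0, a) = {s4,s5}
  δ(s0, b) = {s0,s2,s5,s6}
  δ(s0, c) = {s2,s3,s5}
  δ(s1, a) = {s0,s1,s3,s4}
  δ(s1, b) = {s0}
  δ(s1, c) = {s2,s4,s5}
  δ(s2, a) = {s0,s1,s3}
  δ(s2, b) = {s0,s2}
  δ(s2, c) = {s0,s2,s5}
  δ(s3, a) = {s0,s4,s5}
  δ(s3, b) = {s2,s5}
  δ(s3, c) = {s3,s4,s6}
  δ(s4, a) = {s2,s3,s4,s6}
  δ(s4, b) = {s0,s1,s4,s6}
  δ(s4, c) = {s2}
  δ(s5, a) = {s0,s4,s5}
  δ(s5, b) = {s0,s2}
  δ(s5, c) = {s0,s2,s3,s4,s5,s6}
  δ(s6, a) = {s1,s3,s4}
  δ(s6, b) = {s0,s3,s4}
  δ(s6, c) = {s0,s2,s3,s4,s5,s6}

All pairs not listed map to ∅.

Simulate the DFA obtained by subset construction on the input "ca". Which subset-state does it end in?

{s0,s1,s3,s4,s5}

Start: {s0}.
δ(s0,c) = {s2,s3,s5}.
Union: {s2,s3,s5}.
After c: {s2,s3,s5}.
δ(s2,a) = {s0,s1,s3}; δ(s3,a) = {s0,s4,s5}; δ(s5,a) = {s0,s4,s5}.
Union: {s0,s1,s3,s4,s5}.
After a: {s0,s1,s3,s4,s5}.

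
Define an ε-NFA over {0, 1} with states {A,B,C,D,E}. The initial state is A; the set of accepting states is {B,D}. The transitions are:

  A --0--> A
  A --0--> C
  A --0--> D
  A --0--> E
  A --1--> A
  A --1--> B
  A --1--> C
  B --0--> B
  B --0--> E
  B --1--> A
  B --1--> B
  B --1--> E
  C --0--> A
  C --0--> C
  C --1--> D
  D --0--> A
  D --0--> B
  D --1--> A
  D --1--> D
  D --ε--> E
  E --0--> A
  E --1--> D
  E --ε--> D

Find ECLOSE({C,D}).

{C,D,E}

Begin with {C,D}.
D →ε {E}; add E.
ε-closure = {C,D,E}.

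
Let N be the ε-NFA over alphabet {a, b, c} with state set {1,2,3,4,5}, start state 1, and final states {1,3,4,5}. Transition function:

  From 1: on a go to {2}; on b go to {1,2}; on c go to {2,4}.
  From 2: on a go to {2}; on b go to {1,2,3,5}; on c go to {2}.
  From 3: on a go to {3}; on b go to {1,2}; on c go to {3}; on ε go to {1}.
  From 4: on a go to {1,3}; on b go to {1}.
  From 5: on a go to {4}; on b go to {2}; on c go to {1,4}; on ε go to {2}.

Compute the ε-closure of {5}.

Begin with {5}.
5 →ε {2}; add 2.
ε-closure = {2,5}.

{2,5}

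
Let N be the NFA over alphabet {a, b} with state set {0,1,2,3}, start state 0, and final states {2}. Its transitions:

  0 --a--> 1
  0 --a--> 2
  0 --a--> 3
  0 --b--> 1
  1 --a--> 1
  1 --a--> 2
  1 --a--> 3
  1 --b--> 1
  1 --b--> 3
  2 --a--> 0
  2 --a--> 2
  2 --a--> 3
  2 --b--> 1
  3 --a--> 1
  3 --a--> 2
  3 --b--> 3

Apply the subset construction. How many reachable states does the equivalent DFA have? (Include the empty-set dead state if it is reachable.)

Start state of the DFA: {0}.
{0} --a--> {1,2,3}  [new]
{0} --b--> {1}  [new]
{1,2,3} --a--> {0,1,2,3}  [new]
{1,2,3} --b--> {1,3}  [new]
{1} --a--> {1,2,3}  [seen]
{1} --b--> {1,3}  [seen]
{0,1,2,3} --a--> {0,1,2,3}  [seen]
{0,1,2,3} --b--> {1,3}  [seen]
{1,3} --a--> {1,2,3}  [seen]
{1,3} --b--> {1,3}  [seen]
Reachable DFA states: {0}, {1,2,3}, {1}, {0,1,2,3}, {1,3}.

5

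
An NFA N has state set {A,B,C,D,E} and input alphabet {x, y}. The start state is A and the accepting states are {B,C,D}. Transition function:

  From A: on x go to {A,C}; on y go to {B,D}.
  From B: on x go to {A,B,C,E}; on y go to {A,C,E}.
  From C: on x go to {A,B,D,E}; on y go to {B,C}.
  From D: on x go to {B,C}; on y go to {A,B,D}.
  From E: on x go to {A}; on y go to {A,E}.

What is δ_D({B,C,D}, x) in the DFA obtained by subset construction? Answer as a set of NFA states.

{A,B,C,D,E}

δ(B,x) = {A,B,C,E}; δ(C,x) = {A,B,D,E}; δ(D,x) = {B,C}.
Union: {A,B,C,D,E}.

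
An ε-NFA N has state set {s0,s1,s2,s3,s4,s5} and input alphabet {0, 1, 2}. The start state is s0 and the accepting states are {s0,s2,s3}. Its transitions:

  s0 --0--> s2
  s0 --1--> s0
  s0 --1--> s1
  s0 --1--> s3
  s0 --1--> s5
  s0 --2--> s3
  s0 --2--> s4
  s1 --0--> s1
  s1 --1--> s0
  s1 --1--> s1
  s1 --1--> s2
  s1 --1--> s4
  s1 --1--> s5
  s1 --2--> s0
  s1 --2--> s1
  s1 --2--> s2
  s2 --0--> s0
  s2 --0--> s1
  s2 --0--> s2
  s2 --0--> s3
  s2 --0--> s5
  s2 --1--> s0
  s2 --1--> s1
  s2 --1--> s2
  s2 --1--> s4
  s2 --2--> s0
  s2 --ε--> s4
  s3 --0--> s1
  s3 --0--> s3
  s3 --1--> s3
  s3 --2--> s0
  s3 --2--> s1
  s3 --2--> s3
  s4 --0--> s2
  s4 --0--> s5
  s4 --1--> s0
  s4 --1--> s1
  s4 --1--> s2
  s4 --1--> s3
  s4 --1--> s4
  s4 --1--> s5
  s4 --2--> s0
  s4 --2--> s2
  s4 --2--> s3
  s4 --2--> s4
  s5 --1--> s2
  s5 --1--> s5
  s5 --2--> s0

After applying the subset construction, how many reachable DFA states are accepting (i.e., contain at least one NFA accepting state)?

Start state of the DFA: {s0} (ε-closure of the NFA start).
{s0} --0--> {s2,s4}  [new]
{s0} --1--> {s0,s1,s3,s5}  [new]
{s0} --2--> {s3,s4}  [new]
{s2,s4} --0--> {s0,s1,s2,s3,s4,s5}  [new]
{s2,s4} --1--> {s0,s1,s2,s3,s4,s5}  [seen]
{s2,s4} --2--> {s0,s2,s3,s4}  [new]
{s0,s1,s3,s5} --0--> {s1,s2,s3,s4}  [new]
{s0,s1,s3,s5} --1--> {s0,s1,s2,s3,s4,s5}  [seen]
{s0,s1,s3,s5} --2--> {s0,s1,s2,s3,s4}  [new]
{s3,s4} --0--> {s1,s2,s3,s4,s5}  [new]
{s3,s4} --1--> {s0,s1,s2,s3,s4,s5}  [seen]
{s3,s4} --2--> {s0,s1,s2,s3,s4}  [seen]
{s0,s1,s2,s3,s4,s5} --0--> {s0,s1,s2,s3,s4,s5}  [seen]
{s0,s1,s2,s3,s4,s5} --1--> {s0,s1,s2,s3,s4,s5}  [seen]
{s0,s1,s2,s3,s4,s5} --2--> {s0,s1,s2,s3,s4}  [seen]
{s0,s2,s3,s4} --0--> {s0,s1,s2,s3,s4,s5}  [seen]
{s0,s2,s3,s4} --1--> {s0,s1,s2,s3,s4,s5}  [seen]
{s0,s2,s3,s4} --2--> {s0,s1,s2,s3,s4}  [seen]
{s1,s2,s3,s4} --0--> {s0,s1,s2,s3,s4,s5}  [seen]
{s1,s2,s3,s4} --1--> {s0,s1,s2,s3,s4,s5}  [seen]
{s1,s2,s3,s4} --2--> {s0,s1,s2,s3,s4}  [seen]
{s0,s1,s2,s3,s4} --0--> {s0,s1,s2,s3,s4,s5}  [seen]
{s0,s1,s2,s3,s4} --1--> {s0,s1,s2,s3,s4,s5}  [seen]
{s0,s1,s2,s3,s4} --2--> {s0,s1,s2,s3,s4}  [seen]
{s1,s2,s3,s4,s5} --0--> {s0,s1,s2,s3,s4,s5}  [seen]
{s1,s2,s3,s4,s5} --1--> {s0,s1,s2,s3,s4,s5}  [seen]
{s1,s2,s3,s4,s5} --2--> {s0,s1,s2,s3,s4}  [seen]
Reachable DFA states: {s0}, {s2,s4}, {s0,s1,s3,s5}, {s3,s4}, {s0,s1,s2,s3,s4,s5}, {s0,s2,s3,s4}, {s1,s2,s3,s4}, {s0,s1,s2,s3,s4}, {s1,s2,s3,s4,s5}.
Accepting DFA states (contain an NFA accepting state): {s0}, {s2,s4}, {s0,s1,s3,s5}, {s3,s4}, {s0,s1,s2,s3,s4,s5}, {s0,s2,s3,s4}, {s1,s2,s3,s4}, {s0,s1,s2,s3,s4}, {s1,s2,s3,s4,s5}.

9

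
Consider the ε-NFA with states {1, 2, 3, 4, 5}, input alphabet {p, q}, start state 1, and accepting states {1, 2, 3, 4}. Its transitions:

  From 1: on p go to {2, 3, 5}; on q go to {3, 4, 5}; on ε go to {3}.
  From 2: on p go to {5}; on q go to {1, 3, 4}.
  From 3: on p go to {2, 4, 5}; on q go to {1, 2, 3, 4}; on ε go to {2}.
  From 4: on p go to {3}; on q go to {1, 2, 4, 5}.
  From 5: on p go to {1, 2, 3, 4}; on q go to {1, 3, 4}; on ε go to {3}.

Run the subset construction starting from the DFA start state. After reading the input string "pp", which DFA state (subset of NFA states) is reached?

Start: {1, 2, 3}.
δ(1,p) = {2, 3, 5}; δ(2,p) = {5}; δ(3,p) = {2, 4, 5}.
Union: {2, 3, 4, 5}.
After p: {2, 3, 4, 5}.
δ(2,p) = {5}; δ(3,p) = {2, 4, 5}; δ(4,p) = {3}; δ(5,p) = {1, 2, 3, 4}.
Union: {1, 2, 3, 4, 5}.
After p: {1, 2, 3, 4, 5}.

{1, 2, 3, 4, 5}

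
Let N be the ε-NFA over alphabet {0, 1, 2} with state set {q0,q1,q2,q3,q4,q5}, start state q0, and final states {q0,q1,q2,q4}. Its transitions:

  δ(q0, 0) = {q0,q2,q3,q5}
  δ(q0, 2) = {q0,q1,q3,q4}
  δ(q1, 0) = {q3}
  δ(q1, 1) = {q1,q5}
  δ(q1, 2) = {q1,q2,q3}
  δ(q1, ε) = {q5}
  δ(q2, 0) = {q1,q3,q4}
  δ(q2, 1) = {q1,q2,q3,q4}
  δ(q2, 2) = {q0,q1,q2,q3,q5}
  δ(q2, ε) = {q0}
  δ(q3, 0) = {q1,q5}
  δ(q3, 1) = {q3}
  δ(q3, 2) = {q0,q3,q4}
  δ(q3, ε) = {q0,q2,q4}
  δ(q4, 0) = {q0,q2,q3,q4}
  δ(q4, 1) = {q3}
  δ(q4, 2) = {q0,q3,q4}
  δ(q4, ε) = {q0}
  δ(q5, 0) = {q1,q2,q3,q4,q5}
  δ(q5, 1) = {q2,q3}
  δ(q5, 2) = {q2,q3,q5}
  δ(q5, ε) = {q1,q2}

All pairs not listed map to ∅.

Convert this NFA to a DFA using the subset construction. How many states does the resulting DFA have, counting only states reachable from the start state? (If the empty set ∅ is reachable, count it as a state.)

3

Start state of the DFA: {q0} (ε-closure of the NFA start).
{q0} --0--> {q0,q1,q2,q3,q4,q5}  [new]
{q0} --1--> ∅  [new]
{q0} --2--> {q0,q1,q2,q3,q4,q5}  [seen]
{q0,q1,q2,q3,q4,q5} --0--> {q0,q1,q2,q3,q4,q5}  [seen]
{q0,q1,q2,q3,q4,q5} --1--> {q0,q1,q2,q3,q4,q5}  [seen]
{q0,q1,q2,q3,q4,q5} --2--> {q0,q1,q2,q3,q4,q5}  [seen]
∅ --0--> ∅  [seen]
∅ --1--> ∅  [seen]
∅ --2--> ∅  [seen]
Reachable DFA states: {q0}, {q0,q1,q2,q3,q4,q5}, ∅.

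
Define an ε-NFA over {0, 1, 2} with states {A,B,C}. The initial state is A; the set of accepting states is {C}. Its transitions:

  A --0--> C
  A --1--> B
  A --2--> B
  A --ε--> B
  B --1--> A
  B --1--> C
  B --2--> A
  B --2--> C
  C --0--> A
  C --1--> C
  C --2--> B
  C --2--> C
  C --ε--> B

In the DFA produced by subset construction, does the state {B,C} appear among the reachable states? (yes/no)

yes

Start state of the DFA: {A,B} (ε-closure of the NFA start).
{A,B} --0--> {B,C}  [new]
{A,B} --1--> {A,B,C}  [new]
{A,B} --2--> {A,B,C}  [seen]
{B,C} --0--> {A,B}  [seen]
{B,C} --1--> {A,B,C}  [seen]
{B,C} --2--> {A,B,C}  [seen]
{A,B,C} --0--> {A,B,C}  [seen]
{A,B,C} --1--> {A,B,C}  [seen]
{A,B,C} --2--> {A,B,C}  [seen]
Reachable DFA states: {A,B}, {B,C}, {A,B,C}.
{B,C} is among them.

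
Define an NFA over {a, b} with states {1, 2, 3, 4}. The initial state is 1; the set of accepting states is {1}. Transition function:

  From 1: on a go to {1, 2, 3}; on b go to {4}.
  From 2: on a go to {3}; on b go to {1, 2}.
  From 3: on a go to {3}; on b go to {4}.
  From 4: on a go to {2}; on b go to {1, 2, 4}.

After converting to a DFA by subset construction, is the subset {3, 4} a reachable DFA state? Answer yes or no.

Start state of the DFA: {1}.
{1} --a--> {1, 2, 3}  [new]
{1} --b--> {4}  [new]
{1, 2, 3} --a--> {1, 2, 3}  [seen]
{1, 2, 3} --b--> {1, 2, 4}  [new]
{4} --a--> {2}  [new]
{4} --b--> {1, 2, 4}  [seen]
{1, 2, 4} --a--> {1, 2, 3}  [seen]
{1, 2, 4} --b--> {1, 2, 4}  [seen]
{2} --a--> {3}  [new]
{2} --b--> {1, 2}  [new]
{3} --a--> {3}  [seen]
{3} --b--> {4}  [seen]
{1, 2} --a--> {1, 2, 3}  [seen]
{1, 2} --b--> {1, 2, 4}  [seen]
Reachable DFA states: {1}, {1, 2, 3}, {4}, {1, 2, 4}, {2}, {3}, {1, 2}.
{3, 4} is not among them.

no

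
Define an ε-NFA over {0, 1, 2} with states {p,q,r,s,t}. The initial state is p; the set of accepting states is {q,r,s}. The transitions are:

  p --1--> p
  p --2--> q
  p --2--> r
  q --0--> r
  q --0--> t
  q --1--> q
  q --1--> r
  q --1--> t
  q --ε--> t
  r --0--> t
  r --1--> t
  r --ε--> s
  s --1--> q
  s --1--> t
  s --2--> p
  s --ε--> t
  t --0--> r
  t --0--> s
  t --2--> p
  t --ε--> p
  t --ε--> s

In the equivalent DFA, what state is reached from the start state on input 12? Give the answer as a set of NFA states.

{p,q,r,s,t}

Start: {p}.
δ(p,1) = {p}.
Union: {p}.
After 1: {p}.
δ(p,2) = {q,r}.
Union: {q,r}.
ε-closure gives {p,q,r,s,t}.
After 2: {p,q,r,s,t}.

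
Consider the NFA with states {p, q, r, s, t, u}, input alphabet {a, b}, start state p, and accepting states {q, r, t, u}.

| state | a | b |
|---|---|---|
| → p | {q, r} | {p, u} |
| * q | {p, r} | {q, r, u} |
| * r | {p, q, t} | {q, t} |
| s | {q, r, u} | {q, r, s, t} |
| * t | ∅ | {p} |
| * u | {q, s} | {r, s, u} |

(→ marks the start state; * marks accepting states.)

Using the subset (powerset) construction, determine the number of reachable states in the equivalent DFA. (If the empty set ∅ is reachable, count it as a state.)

Start state of the DFA: {p}.
{p} --a--> {q, r}  [new]
{p} --b--> {p, u}  [new]
{q, r} --a--> {p, q, r, t}  [new]
{q, r} --b--> {q, r, t, u}  [new]
{p, u} --a--> {q, r, s}  [new]
{p, u} --b--> {p, r, s, u}  [new]
{p, q, r, t} --a--> {p, q, r, t}  [seen]
{p, q, r, t} --b--> {p, q, r, t, u}  [new]
{q, r, t, u} --a--> {p, q, r, s, t}  [new]
{q, r, t, u} --b--> {p, q, r, s, t, u}  [new]
{q, r, s} --a--> {p, q, r, t, u}  [seen]
{q, r, s} --b--> {q, r, s, t, u}  [new]
{p, r, s, u} --a--> {p, q, r, s, t, u}  [seen]
{p, r, s, u} --b--> {p, q, r, s, t, u}  [seen]
{p, q, r, t, u} --a--> {p, q, r, s, t}  [seen]
{p, q, r, t, u} --b--> {p, q, r, s, t, u}  [seen]
{p, q, r, s, t} --a--> {p, q, r, t, u}  [seen]
{p, q, r, s, t} --b--> {p, q, r, s, t, u}  [seen]
{p, q, r, s, t, u} --a--> {p, q, r, s, t, u}  [seen]
{p, q, r, s, t, u} --b--> {p, q, r, s, t, u}  [seen]
{q, r, s, t, u} --a--> {p, q, r, s, t, u}  [seen]
{q, r, s, t, u} --b--> {p, q, r, s, t, u}  [seen]
Reachable DFA states: {p}, {q, r}, {p, u}, {p, q, r, t}, {q, r, t, u}, {q, r, s}, {p, r, s, u}, {p, q, r, t, u}, {p, q, r, s, t}, {p, q, r, s, t, u}, {q, r, s, t, u}.

11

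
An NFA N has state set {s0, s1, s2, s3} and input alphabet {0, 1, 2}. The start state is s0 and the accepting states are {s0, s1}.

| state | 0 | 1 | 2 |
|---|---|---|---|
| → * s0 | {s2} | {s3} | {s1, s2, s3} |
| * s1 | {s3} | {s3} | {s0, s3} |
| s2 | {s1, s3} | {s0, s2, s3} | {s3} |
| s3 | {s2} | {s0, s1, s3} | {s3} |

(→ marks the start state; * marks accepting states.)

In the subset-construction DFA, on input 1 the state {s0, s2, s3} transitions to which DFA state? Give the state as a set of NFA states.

{s0, s1, s2, s3}

δ(s0,1) = {s3}; δ(s2,1) = {s0, s2, s3}; δ(s3,1) = {s0, s1, s3}.
Union: {s0, s1, s2, s3}.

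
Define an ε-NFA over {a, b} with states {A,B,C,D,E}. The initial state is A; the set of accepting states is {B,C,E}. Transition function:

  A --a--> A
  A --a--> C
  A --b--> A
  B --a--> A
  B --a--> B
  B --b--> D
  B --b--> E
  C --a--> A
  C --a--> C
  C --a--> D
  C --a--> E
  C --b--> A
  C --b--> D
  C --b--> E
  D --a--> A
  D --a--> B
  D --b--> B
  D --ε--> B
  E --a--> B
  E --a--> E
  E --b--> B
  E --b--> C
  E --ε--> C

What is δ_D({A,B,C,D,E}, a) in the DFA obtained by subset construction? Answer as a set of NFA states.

δ(A,a) = {A,C}; δ(B,a) = {A,B}; δ(C,a) = {A,C,D,E}; δ(D,a) = {A,B}; δ(E,a) = {B,E}.
Union: {A,B,C,D,E}.

{A,B,C,D,E}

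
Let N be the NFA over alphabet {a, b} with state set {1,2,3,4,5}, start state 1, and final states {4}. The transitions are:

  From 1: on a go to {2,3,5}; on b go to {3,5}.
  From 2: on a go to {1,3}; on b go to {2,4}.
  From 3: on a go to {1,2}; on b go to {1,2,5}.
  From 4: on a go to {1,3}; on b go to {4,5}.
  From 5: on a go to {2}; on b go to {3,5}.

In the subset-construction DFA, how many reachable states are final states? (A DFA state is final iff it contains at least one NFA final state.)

2

Start state of the DFA: {1}.
{1} --a--> {2,3,5}  [new]
{1} --b--> {3,5}  [new]
{2,3,5} --a--> {1,2,3}  [new]
{2,3,5} --b--> {1,2,3,4,5}  [new]
{3,5} --a--> {1,2}  [new]
{3,5} --b--> {1,2,3,5}  [new]
{1,2,3} --a--> {1,2,3,5}  [seen]
{1,2,3} --b--> {1,2,3,4,5}  [seen]
{1,2,3,4,5} --a--> {1,2,3,5}  [seen]
{1,2,3,4,5} --b--> {1,2,3,4,5}  [seen]
{1,2} --a--> {1,2,3,5}  [seen]
{1,2} --b--> {2,3,4,5}  [new]
{1,2,3,5} --a--> {1,2,3,5}  [seen]
{1,2,3,5} --b--> {1,2,3,4,5}  [seen]
{2,3,4,5} --a--> {1,2,3}  [seen]
{2,3,4,5} --b--> {1,2,3,4,5}  [seen]
Reachable DFA states: {1}, {2,3,5}, {3,5}, {1,2,3}, {1,2,3,4,5}, {1,2}, {1,2,3,5}, {2,3,4,5}.
Accepting DFA states (contain an NFA accepting state): {1,2,3,4,5}, {2,3,4,5}.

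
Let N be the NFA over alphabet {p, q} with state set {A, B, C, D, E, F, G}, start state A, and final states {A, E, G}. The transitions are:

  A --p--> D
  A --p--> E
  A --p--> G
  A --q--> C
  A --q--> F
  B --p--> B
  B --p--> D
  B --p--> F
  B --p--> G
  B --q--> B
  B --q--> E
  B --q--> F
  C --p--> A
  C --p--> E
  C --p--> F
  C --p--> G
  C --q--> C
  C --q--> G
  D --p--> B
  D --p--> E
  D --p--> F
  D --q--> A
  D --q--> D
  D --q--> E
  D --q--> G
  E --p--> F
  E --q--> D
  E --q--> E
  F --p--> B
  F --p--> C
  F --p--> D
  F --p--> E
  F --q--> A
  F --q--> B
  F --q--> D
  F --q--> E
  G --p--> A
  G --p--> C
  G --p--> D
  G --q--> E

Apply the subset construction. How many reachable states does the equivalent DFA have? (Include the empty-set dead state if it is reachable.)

Start state of the DFA: {A}.
{A} --p--> {D, E, G}  [new]
{A} --q--> {C, F}  [new]
{D, E, G} --p--> {A, B, C, D, E, F}  [new]
{D, E, G} --q--> {A, D, E, G}  [new]
{C, F} --p--> {A, B, C, D, E, F, G}  [new]
{C, F} --q--> {A, B, C, D, E, G}  [new]
{A, B, C, D, E, F} --p--> {A, B, C, D, E, F, G}  [seen]
{A, B, C, D, E, F} --q--> {A, B, C, D, E, F, G}  [seen]
{A, D, E, G} --p--> {A, B, C, D, E, F, G}  [seen]
{A, D, E, G} --q--> {A, C, D, E, F, G}  [new]
{A, B, C, D, E, F, G} --p--> {A, B, C, D, E, F, G}  [seen]
{A, B, C, D, E, F, G} --q--> {A, B, C, D, E, F, G}  [seen]
{A, B, C, D, E, G} --p--> {A, B, C, D, E, F, G}  [seen]
{A, B, C, D, E, G} --q--> {A, B, C, D, E, F, G}  [seen]
{A, C, D, E, F, G} --p--> {A, B, C, D, E, F, G}  [seen]
{A, C, D, E, F, G} --q--> {A, B, C, D, E, F, G}  [seen]
Reachable DFA states: {A}, {D, E, G}, {C, F}, {A, B, C, D, E, F}, {A, D, E, G}, {A, B, C, D, E, F, G}, {A, B, C, D, E, G}, {A, C, D, E, F, G}.

8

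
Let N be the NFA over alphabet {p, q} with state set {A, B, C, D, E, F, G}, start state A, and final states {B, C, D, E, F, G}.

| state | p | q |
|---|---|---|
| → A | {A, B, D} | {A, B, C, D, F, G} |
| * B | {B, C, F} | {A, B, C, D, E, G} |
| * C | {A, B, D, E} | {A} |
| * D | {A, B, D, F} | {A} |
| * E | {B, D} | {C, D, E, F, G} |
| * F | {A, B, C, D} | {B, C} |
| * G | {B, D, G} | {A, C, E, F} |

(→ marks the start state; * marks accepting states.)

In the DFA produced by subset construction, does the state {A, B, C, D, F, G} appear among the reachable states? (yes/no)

Start state of the DFA: {A}.
{A} --p--> {A, B, D}  [new]
{A} --q--> {A, B, C, D, F, G}  [new]
{A, B, D} --p--> {A, B, C, D, F}  [new]
{A, B, D} --q--> {A, B, C, D, E, F, G}  [new]
{A, B, C, D, F, G} --p--> {A, B, C, D, E, F, G}  [seen]
{A, B, C, D, F, G} --q--> {A, B, C, D, E, F, G}  [seen]
{A, B, C, D, F} --p--> {A, B, C, D, E, F}  [new]
{A, B, C, D, F} --q--> {A, B, C, D, E, F, G}  [seen]
{A, B, C, D, E, F, G} --p--> {A, B, C, D, E, F, G}  [seen]
{A, B, C, D, E, F, G} --q--> {A, B, C, D, E, F, G}  [seen]
{A, B, C, D, E, F} --p--> {A, B, C, D, E, F}  [seen]
{A, B, C, D, E, F} --q--> {A, B, C, D, E, F, G}  [seen]
Reachable DFA states: {A}, {A, B, D}, {A, B, C, D, F, G}, {A, B, C, D, F}, {A, B, C, D, E, F, G}, {A, B, C, D, E, F}.
{A, B, C, D, F, G} is among them.

yes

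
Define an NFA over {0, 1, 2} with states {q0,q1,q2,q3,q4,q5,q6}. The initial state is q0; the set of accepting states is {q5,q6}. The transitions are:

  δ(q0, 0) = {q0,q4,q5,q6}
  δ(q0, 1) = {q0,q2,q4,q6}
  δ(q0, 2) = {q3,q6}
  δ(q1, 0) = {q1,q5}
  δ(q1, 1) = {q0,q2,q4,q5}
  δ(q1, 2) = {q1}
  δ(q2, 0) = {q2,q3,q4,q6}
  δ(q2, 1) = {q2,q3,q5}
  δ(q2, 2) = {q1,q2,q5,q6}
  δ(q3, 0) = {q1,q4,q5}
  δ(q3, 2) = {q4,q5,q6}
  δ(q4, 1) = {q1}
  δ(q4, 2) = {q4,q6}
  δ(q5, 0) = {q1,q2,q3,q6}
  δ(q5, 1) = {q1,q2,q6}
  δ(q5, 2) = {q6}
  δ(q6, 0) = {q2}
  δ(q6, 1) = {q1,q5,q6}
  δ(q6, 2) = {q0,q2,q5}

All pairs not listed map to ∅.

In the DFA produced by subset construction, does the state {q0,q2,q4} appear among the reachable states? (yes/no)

no

Start state of the DFA: {q0}.
{q0} --0--> {q0,q4,q5,q6}  [new]
{q0} --1--> {q0,q2,q4,q6}  [new]
{q0} --2--> {q3,q6}  [new]
{q0,q4,q5,q6} --0--> {q0,q1,q2,q3,q4,q5,q6}  [new]
{q0,q4,q5,q6} --1--> {q0,q1,q2,q4,q5,q6}  [new]
{q0,q4,q5,q6} --2--> {q0,q2,q3,q4,q5,q6}  [new]
{q0,q2,q4,q6} --0--> {q0,q2,q3,q4,q5,q6}  [seen]
{q0,q2,q4,q6} --1--> {q0,q1,q2,q3,q4,q5,q6}  [seen]
{q0,q2,q4,q6} --2--> {q0,q1,q2,q3,q4,q5,q6}  [seen]
{q3,q6} --0--> {q1,q2,q4,q5}  [new]
{q3,q6} --1--> {q1,q5,q6}  [new]
{q3,q6} --2--> {q0,q2,q4,q5,q6}  [new]
{q0,q1,q2,q3,q4,q5,q6} --0--> {q0,q1,q2,q3,q4,q5,q6}  [seen]
{q0,q1,q2,q3,q4,q5,q6} --1--> {q0,q1,q2,q3,q4,q5,q6}  [seen]
{q0,q1,q2,q3,q4,q5,q6} --2--> {q0,q1,q2,q3,q4,q5,q6}  [seen]
{q0,q1,q2,q4,q5,q6} --0--> {q0,q1,q2,q3,q4,q5,q6}  [seen]
{q0,q1,q2,q4,q5,q6} --1--> {q0,q1,q2,q3,q4,q5,q6}  [seen]
{q0,q1,q2,q4,q5,q6} --2--> {q0,q1,q2,q3,q4,q5,q6}  [seen]
{q0,q2,q3,q4,q5,q6} --0--> {q0,q1,q2,q3,q4,q5,q6}  [seen]
{q0,q2,q3,q4,q5,q6} --1--> {q0,q1,q2,q3,q4,q5,q6}  [seen]
{q0,q2,q3,q4,q5,q6} --2--> {q0,q1,q2,q3,q4,q5,q6}  [seen]
{q1,q2,q4,q5} --0--> {q1,q2,q3,q4,q5,q6}  [new]
{q1,q2,q4,q5} --1--> {q0,q1,q2,q3,q4,q5,q6}  [seen]
{q1,q2,q4,q5} --2--> {q1,q2,q4,q5,q6}  [new]
{q1,q5,q6} --0--> {q1,q2,q3,q5,q6}  [new]
{q1,q5,q6} --1--> {q0,q1,q2,q4,q5,q6}  [seen]
{q1,q5,q6} --2--> {q0,q1,q2,q5,q6}  [new]
{q0,q2,q4,q5,q6} --0--> {q0,q1,q2,q3,q4,q5,q6}  [seen]
{q0,q2,q4,q5,q6} --1--> {q0,q1,q2,q3,q4,q5,q6}  [seen]
{q0,q2,q4,q5,q6} --2--> {q0,q1,q2,q3,q4,q5,q6}  [seen]
{q1,q2,q3,q4,q5,q6} --0--> {q1,q2,q3,q4,q5,q6}  [seen]
{q1,q2,q3,q4,q5,q6} --1--> {q0,q1,q2,q3,q4,q5,q6}  [seen]
{q1,q2,q3,q4,q5,q6} --2--> {q0,q1,q2,q4,q5,q6}  [seen]
{q1,q2,q4,q5,q6} --0--> {q1,q2,q3,q4,q5,q6}  [seen]
{q1,q2,q4,q5,q6} --1--> {q0,q1,q2,q3,q4,q5,q6}  [seen]
{q1,q2,q4,q5,q6} --2--> {q0,q1,q2,q4,q5,q6}  [seen]
{q1,q2,q3,q5,q6} --0--> {q1,q2,q3,q4,q5,q6}  [seen]
{q1,q2,q3,q5,q6} --1--> {q0,q1,q2,q3,q4,q5,q6}  [seen]
{q1,q2,q3,q5,q6} --2--> {q0,q1,q2,q4,q5,q6}  [seen]
{q0,q1,q2,q5,q6} --0--> {q0,q1,q2,q3,q4,q5,q6}  [seen]
{q0,q1,q2,q5,q6} --1--> {q0,q1,q2,q3,q4,q5,q6}  [seen]
{q0,q1,q2,q5,q6} --2--> {q0,q1,q2,q3,q5,q6}  [new]
{q0,q1,q2,q3,q5,q6} --0--> {q0,q1,q2,q3,q4,q5,q6}  [seen]
{q0,q1,q2,q3,q5,q6} --1--> {q0,q1,q2,q3,q4,q5,q6}  [seen]
{q0,q1,q2,q3,q5,q6} --2--> {q0,q1,q2,q3,q4,q5,q6}  [seen]
Reachable DFA states: {q0}, {q0,q4,q5,q6}, {q0,q2,q4,q6}, {q3,q6}, {q0,q1,q2,q3,q4,q5,q6}, {q0,q1,q2,q4,q5,q6}, {q0,q2,q3,q4,q5,q6}, {q1,q2,q4,q5}, {q1,q5,q6}, {q0,q2,q4,q5,q6}, {q1,q2,q3,q4,q5,q6}, {q1,q2,q4,q5,q6}, {q1,q2,q3,q5,q6}, {q0,q1,q2,q5,q6}, {q0,q1,q2,q3,q5,q6}.
{q0,q2,q4} is not among them.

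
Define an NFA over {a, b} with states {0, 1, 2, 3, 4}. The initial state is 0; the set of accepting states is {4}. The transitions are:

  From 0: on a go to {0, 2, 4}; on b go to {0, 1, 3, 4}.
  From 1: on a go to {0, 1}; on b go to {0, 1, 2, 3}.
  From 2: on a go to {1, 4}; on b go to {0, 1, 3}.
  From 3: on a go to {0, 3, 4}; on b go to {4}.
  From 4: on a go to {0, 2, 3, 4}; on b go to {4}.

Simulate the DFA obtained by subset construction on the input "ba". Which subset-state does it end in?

{0, 1, 2, 3, 4}

Start: {0}.
δ(0,b) = {0, 1, 3, 4}.
Union: {0, 1, 3, 4}.
After b: {0, 1, 3, 4}.
δ(0,a) = {0, 2, 4}; δ(1,a) = {0, 1}; δ(3,a) = {0, 3, 4}; δ(4,a) = {0, 2, 3, 4}.
Union: {0, 1, 2, 3, 4}.
After a: {0, 1, 2, 3, 4}.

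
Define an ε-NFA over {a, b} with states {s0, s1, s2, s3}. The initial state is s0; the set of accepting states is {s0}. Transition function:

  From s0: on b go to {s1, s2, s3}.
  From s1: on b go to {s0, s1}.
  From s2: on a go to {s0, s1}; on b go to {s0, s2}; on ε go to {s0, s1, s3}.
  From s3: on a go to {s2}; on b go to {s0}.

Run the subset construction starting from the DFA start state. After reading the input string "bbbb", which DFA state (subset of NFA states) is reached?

Start: {s0}.
δ(s0,b) = {s1, s2, s3}.
Union: {s1, s2, s3}.
ε-closure gives {s0, s1, s2, s3}.
After b: {s0, s1, s2, s3}.
δ(s0,b) = {s1, s2, s3}; δ(s1,b) = {s0, s1}; δ(s2,b) = {s0, s2}; δ(s3,b) = {s0}.
Union: {s0, s1, s2, s3}.
After b: {s0, s1, s2, s3}.
δ(s0,b) = {s1, s2, s3}; δ(s1,b) = {s0, s1}; δ(s2,b) = {s0, s2}; δ(s3,b) = {s0}.
Union: {s0, s1, s2, s3}.
After b: {s0, s1, s2, s3}.
δ(s0,b) = {s1, s2, s3}; δ(s1,b) = {s0, s1}; δ(s2,b) = {s0, s2}; δ(s3,b) = {s0}.
Union: {s0, s1, s2, s3}.
After b: {s0, s1, s2, s3}.

{s0, s1, s2, s3}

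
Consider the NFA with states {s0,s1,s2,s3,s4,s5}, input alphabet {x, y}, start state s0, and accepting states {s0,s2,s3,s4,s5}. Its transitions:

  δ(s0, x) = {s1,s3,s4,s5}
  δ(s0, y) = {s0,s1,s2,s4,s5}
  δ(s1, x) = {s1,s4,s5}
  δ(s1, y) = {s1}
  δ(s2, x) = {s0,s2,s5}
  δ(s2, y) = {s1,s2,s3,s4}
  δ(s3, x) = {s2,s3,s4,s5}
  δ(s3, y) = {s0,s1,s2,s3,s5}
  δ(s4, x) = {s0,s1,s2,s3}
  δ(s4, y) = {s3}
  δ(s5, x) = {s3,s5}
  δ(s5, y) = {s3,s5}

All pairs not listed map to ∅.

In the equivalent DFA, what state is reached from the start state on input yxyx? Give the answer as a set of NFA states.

Start: {s0}.
δ(s0,y) = {s0,s1,s2,s4,s5}.
Union: {s0,s1,s2,s4,s5}.
After y: {s0,s1,s2,s4,s5}.
δ(s0,x) = {s1,s3,s4,s5}; δ(s1,x) = {s1,s4,s5}; δ(s2,x) = {s0,s2,s5}; δ(s4,x) = {s0,s1,s2,s3}; δ(s5,x) = {s3,s5}.
Union: {s0,s1,s2,s3,s4,s5}.
After x: {s0,s1,s2,s3,s4,s5}.
δ(s0,y) = {s0,s1,s2,s4,s5}; δ(s1,y) = {s1}; δ(s2,y) = {s1,s2,s3,s4}; δ(s3,y) = {s0,s1,s2,s3,s5}; δ(s4,y) = {s3}; δ(s5,y) = {s3,s5}.
Union: {s0,s1,s2,s3,s4,s5}.
After y: {s0,s1,s2,s3,s4,s5}.
δ(s0,x) = {s1,s3,s4,s5}; δ(s1,x) = {s1,s4,s5}; δ(s2,x) = {s0,s2,s5}; δ(s3,x) = {s2,s3,s4,s5}; δ(s4,x) = {s0,s1,s2,s3}; δ(s5,x) = {s3,s5}.
Union: {s0,s1,s2,s3,s4,s5}.
After x: {s0,s1,s2,s3,s4,s5}.

{s0,s1,s2,s3,s4,s5}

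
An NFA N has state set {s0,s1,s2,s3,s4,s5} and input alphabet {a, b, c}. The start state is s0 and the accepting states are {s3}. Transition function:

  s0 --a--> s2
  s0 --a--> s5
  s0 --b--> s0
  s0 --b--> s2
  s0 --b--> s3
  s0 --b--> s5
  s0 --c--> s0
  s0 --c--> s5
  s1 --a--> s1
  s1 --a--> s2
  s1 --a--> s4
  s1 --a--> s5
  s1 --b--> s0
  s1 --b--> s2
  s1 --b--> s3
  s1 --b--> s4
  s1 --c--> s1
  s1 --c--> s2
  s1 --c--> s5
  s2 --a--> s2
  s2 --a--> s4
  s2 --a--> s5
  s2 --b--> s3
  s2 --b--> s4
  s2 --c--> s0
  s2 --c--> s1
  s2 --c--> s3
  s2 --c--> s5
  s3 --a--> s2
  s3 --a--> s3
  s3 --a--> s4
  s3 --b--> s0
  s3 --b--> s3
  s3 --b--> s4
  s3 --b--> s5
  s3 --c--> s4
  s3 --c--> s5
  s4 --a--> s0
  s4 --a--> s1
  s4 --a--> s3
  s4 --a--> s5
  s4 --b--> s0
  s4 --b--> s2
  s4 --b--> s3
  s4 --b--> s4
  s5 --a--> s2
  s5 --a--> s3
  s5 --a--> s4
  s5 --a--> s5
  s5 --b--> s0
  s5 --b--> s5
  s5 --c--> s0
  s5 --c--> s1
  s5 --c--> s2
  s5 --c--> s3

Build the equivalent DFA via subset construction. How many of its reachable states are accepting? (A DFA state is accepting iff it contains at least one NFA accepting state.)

7

Start state of the DFA: {s0}.
{s0} --a--> {s2,s5}  [new]
{s0} --b--> {s0,s2,s3,s5}  [new]
{s0} --c--> {s0,s5}  [new]
{s2,s5} --a--> {s2,s3,s4,s5}  [new]
{s2,s5} --b--> {s0,s3,s4,s5}  [new]
{s2,s5} --c--> {s0,s1,s2,s3,s5}  [new]
{s0,s2,s3,s5} --a--> {s2,s3,s4,s5}  [seen]
{s0,s2,s3,s5} --b--> {s0,s2,s3,s4,s5}  [new]
{s0,s2,s3,s5} --c--> {s0,s1,s2,s3,s4,s5}  [new]
{s0,s5} --a--> {s2,s3,s4,s5}  [seen]
{s0,s5} --b--> {s0,s2,s3,s5}  [seen]
{s0,s5} --c--> {s0,s1,s2,s3,s5}  [seen]
{s2,s3,s4,s5} --a--> {s0,s1,s2,s3,s4,s5}  [seen]
{s2,s3,s4,s5} --b--> {s0,s2,s3,s4,s5}  [seen]
{s2,s3,s4,s5} --c--> {s0,s1,s2,s3,s4,s5}  [seen]
{s0,s3,s4,s5} --a--> {s0,s1,s2,s3,s4,s5}  [seen]
{s0,s3,s4,s5} --b--> {s0,s2,s3,s4,s5}  [seen]
{s0,s3,s4,s5} --c--> {s0,s1,s2,s3,s4,s5}  [seen]
{s0,s1,s2,s3,s5} --a--> {s1,s2,s3,s4,s5}  [new]
{s0,s1,s2,s3,s5} --b--> {s0,s2,s3,s4,s5}  [seen]
{s0,s1,s2,s3,s5} --c--> {s0,s1,s2,s3,s4,s5}  [seen]
{s0,s2,s3,s4,s5} --a--> {s0,s1,s2,s3,s4,s5}  [seen]
{s0,s2,s3,s4,s5} --b--> {s0,s2,s3,s4,s5}  [seen]
{s0,s2,s3,s4,s5} --c--> {s0,s1,s2,s3,s4,s5}  [seen]
{s0,s1,s2,s3,s4,s5} --a--> {s0,s1,s2,s3,s4,s5}  [seen]
{s0,s1,s2,s3,s4,s5} --b--> {s0,s2,s3,s4,s5}  [seen]
{s0,s1,s2,s3,s4,s5} --c--> {s0,s1,s2,s3,s4,s5}  [seen]
{s1,s2,s3,s4,s5} --a--> {s0,s1,s2,s3,s4,s5}  [seen]
{s1,s2,s3,s4,s5} --b--> {s0,s2,s3,s4,s5}  [seen]
{s1,s2,s3,s4,s5} --c--> {s0,s1,s2,s3,s4,s5}  [seen]
Reachable DFA states: {s0}, {s2,s5}, {s0,s2,s3,s5}, {s0,s5}, {s2,s3,s4,s5}, {s0,s3,s4,s5}, {s0,s1,s2,s3,s5}, {s0,s2,s3,s4,s5}, {s0,s1,s2,s3,s4,s5}, {s1,s2,s3,s4,s5}.
Accepting DFA states (contain an NFA accepting state): {s0,s2,s3,s5}, {s2,s3,s4,s5}, {s0,s3,s4,s5}, {s0,s1,s2,s3,s5}, {s0,s2,s3,s4,s5}, {s0,s1,s2,s3,s4,s5}, {s1,s2,s3,s4,s5}.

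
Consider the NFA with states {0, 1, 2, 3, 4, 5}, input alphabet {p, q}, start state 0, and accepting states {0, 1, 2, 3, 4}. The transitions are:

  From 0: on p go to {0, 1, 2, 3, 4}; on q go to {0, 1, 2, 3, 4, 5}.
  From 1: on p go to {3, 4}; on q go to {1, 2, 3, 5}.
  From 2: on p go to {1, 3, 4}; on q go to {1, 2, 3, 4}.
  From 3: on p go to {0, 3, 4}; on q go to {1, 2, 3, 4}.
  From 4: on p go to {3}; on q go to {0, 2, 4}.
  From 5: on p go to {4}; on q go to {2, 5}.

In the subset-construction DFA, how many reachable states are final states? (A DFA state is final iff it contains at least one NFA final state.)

Start state of the DFA: {0}.
{0} --p--> {0, 1, 2, 3, 4}  [new]
{0} --q--> {0, 1, 2, 3, 4, 5}  [new]
{0, 1, 2, 3, 4} --p--> {0, 1, 2, 3, 4}  [seen]
{0, 1, 2, 3, 4} --q--> {0, 1, 2, 3, 4, 5}  [seen]
{0, 1, 2, 3, 4, 5} --p--> {0, 1, 2, 3, 4}  [seen]
{0, 1, 2, 3, 4, 5} --q--> {0, 1, 2, 3, 4, 5}  [seen]
Reachable DFA states: {0}, {0, 1, 2, 3, 4}, {0, 1, 2, 3, 4, 5}.
Accepting DFA states (contain an NFA accepting state): {0}, {0, 1, 2, 3, 4}, {0, 1, 2, 3, 4, 5}.

3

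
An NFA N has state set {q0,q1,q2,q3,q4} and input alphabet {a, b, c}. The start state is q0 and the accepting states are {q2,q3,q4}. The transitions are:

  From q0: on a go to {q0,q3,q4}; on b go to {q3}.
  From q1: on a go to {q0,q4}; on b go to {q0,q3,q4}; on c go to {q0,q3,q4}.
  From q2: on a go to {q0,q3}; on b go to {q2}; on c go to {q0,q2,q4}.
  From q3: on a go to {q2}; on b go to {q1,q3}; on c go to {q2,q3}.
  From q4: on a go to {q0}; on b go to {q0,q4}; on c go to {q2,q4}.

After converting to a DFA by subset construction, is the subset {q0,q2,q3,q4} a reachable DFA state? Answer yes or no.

Start state of the DFA: {q0}.
{q0} --a--> {q0,q3,q4}  [new]
{q0} --b--> {q3}  [new]
{q0} --c--> ∅  [new]
{q0,q3,q4} --a--> {q0,q2,q3,q4}  [new]
{q0,q3,q4} --b--> {q0,q1,q3,q4}  [new]
{q0,q3,q4} --c--> {q2,q3,q4}  [new]
{q3} --a--> {q2}  [new]
{q3} --b--> {q1,q3}  [new]
{q3} --c--> {q2,q3}  [new]
∅ --a--> ∅  [seen]
∅ --b--> ∅  [seen]
∅ --c--> ∅  [seen]
{q0,q2,q3,q4} --a--> {q0,q2,q3,q4}  [seen]
{q0,q2,q3,q4} --b--> {q0,q1,q2,q3,q4}  [new]
{q0,q2,q3,q4} --c--> {q0,q2,q3,q4}  [seen]
{q0,q1,q3,q4} --a--> {q0,q2,q3,q4}  [seen]
{q0,q1,q3,q4} --b--> {q0,q1,q3,q4}  [seen]
{q0,q1,q3,q4} --c--> {q0,q2,q3,q4}  [seen]
{q2,q3,q4} --a--> {q0,q2,q3}  [new]
{q2,q3,q4} --b--> {q0,q1,q2,q3,q4}  [seen]
{q2,q3,q4} --c--> {q0,q2,q3,q4}  [seen]
{q2} --a--> {q0,q3}  [new]
{q2} --b--> {q2}  [seen]
{q2} --c--> {q0,q2,q4}  [new]
{q1,q3} --a--> {q0,q2,q4}  [seen]
{q1,q3} --b--> {q0,q1,q3,q4}  [seen]
{q1,q3} --c--> {q0,q2,q3,q4}  [seen]
{q2,q3} --a--> {q0,q2,q3}  [seen]
{q2,q3} --b--> {q1,q2,q3}  [new]
{q2,q3} --c--> {q0,q2,q3,q4}  [seen]
{q0,q1,q2,q3,q4} --a--> {q0,q2,q3,q4}  [seen]
{q0,q1,q2,q3,q4} --b--> {q0,q1,q2,q3,q4}  [seen]
{q0,q1,q2,q3,q4} --c--> {q0,q2,q3,q4}  [seen]
{q0,q2,q3} --a--> {q0,q2,q3,q4}  [seen]
{q0,q2,q3} --b--> {q1,q2,q3}  [seen]
{q0,q2,q3} --c--> {q0,q2,q3,q4}  [seen]
{q0,q3} --a--> {q0,q2,q3,q4}  [seen]
{q0,q3} --b--> {q1,q3}  [seen]
{q0,q3} --c--> {q2,q3}  [seen]
{q0,q2,q4} --a--> {q0,q3,q4}  [seen]
{q0,q2,q4} --b--> {q0,q2,q3,q4}  [seen]
{q0,q2,q4} --c--> {q0,q2,q4}  [seen]
{q1,q2,q3} --a--> {q0,q2,q3,q4}  [seen]
{q1,q2,q3} --b--> {q0,q1,q2,q3,q4}  [seen]
{q1,q2,q3} --c--> {q0,q2,q3,q4}  [seen]
Reachable DFA states: {q0}, {q0,q3,q4}, {q3}, ∅, {q0,q2,q3,q4}, {q0,q1,q3,q4}, {q2,q3,q4}, {q2}, {q1,q3}, {q2,q3}, {q0,q1,q2,q3,q4}, {q0,q2,q3}, {q0,q3}, {q0,q2,q4}, {q1,q2,q3}.
{q0,q2,q3,q4} is among them.

yes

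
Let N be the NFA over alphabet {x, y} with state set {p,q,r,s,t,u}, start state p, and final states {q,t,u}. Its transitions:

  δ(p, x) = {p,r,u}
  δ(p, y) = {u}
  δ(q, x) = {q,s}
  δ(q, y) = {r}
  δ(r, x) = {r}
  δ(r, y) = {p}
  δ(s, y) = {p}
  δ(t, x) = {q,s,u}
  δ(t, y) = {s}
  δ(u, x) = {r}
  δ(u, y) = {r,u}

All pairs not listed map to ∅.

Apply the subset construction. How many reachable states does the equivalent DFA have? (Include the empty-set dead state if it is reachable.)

Start state of the DFA: {p}.
{p} --x--> {p,r,u}  [new]
{p} --y--> {u}  [new]
{p,r,u} --x--> {p,r,u}  [seen]
{p,r,u} --y--> {p,r,u}  [seen]
{u} --x--> {r}  [new]
{u} --y--> {r,u}  [new]
{r} --x--> {r}  [seen]
{r} --y--> {p}  [seen]
{r,u} --x--> {r}  [seen]
{r,u} --y--> {p,r,u}  [seen]
Reachable DFA states: {p}, {p,r,u}, {u}, {r}, {r,u}.

5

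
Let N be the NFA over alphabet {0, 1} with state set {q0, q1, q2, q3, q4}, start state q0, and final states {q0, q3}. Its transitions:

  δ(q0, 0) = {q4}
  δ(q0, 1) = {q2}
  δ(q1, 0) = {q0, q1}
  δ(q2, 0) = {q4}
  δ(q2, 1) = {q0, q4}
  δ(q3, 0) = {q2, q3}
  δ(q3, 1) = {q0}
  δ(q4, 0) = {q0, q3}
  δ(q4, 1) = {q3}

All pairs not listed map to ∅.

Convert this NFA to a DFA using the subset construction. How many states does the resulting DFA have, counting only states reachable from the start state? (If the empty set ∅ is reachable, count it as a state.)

13

Start state of the DFA: {q0}.
{q0} --0--> {q4}  [new]
{q0} --1--> {q2}  [new]
{q4} --0--> {q0, q3}  [new]
{q4} --1--> {q3}  [new]
{q2} --0--> {q4}  [seen]
{q2} --1--> {q0, q4}  [new]
{q0, q3} --0--> {q2, q3, q4}  [new]
{q0, q3} --1--> {q0, q2}  [new]
{q3} --0--> {q2, q3}  [new]
{q3} --1--> {q0}  [seen]
{q0, q4} --0--> {q0, q3, q4}  [new]
{q0, q4} --1--> {q2, q3}  [seen]
{q2, q3, q4} --0--> {q0, q2, q3, q4}  [new]
{q2, q3, q4} --1--> {q0, q3, q4}  [seen]
{q0, q2} --0--> {q4}  [seen]
{q0, q2} --1--> {q0, q2, q4}  [new]
{q2, q3} --0--> {q2, q3, q4}  [seen]
{q2, q3} --1--> {q0, q4}  [seen]
{q0, q3, q4} --0--> {q0, q2, q3, q4}  [seen]
{q0, q3, q4} --1--> {q0, q2, q3}  [new]
{q0, q2, q3, q4} --0--> {q0, q2, q3, q4}  [seen]
{q0, q2, q3, q4} --1--> {q0, q2, q3, q4}  [seen]
{q0, q2, q4} --0--> {q0, q3, q4}  [seen]
{q0, q2, q4} --1--> {q0, q2, q3, q4}  [seen]
{q0, q2, q3} --0--> {q2, q3, q4}  [seen]
{q0, q2, q3} --1--> {q0, q2, q4}  [seen]
Reachable DFA states: {q0}, {q4}, {q2}, {q0, q3}, {q3}, {q0, q4}, {q2, q3, q4}, {q0, q2}, {q2, q3}, {q0, q3, q4}, {q0, q2, q3, q4}, {q0, q2, q4}, {q0, q2, q3}.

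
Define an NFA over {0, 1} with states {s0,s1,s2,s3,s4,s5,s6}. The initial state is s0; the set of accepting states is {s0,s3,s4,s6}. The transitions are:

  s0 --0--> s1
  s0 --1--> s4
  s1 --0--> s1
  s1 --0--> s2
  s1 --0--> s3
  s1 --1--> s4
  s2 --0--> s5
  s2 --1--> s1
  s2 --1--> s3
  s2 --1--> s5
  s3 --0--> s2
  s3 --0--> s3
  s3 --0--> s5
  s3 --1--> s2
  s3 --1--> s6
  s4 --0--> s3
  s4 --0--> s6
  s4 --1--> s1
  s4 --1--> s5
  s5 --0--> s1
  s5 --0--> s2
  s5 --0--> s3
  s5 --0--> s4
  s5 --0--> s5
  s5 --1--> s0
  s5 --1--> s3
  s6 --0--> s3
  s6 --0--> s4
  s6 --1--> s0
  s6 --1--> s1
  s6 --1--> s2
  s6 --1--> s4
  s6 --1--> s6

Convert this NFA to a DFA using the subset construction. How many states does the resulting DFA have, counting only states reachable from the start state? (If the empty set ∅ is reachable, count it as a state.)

Start state of the DFA: {s0}.
{s0} --0--> {s1}  [new]
{s0} --1--> {s4}  [new]
{s1} --0--> {s1,s2,s3}  [new]
{s1} --1--> {s4}  [seen]
{s4} --0--> {s3,s6}  [new]
{s4} --1--> {s1,s5}  [new]
{s1,s2,s3} --0--> {s1,s2,s3,s5}  [new]
{s1,s2,s3} --1--> {s1,s2,s3,s4,s5,s6}  [new]
{s3,s6} --0--> {s2,s3,s4,s5}  [new]
{s3,s6} --1--> {s0,s1,s2,s4,s6}  [new]
{s1,s5} --0--> {s1,s2,s3,s4,s5}  [new]
{s1,s5} --1--> {s0,s3,s4}  [new]
{s1,s2,s3,s5} --0--> {s1,s2,s3,s4,s5}  [seen]
{s1,s2,s3,s5} --1--> {s0,s1,s2,s3,s4,s5,s6}  [new]
{s1,s2,s3,s4,s5,s6} --0--> {s1,s2,s3,s4,s5,s6}  [seen]
{s1,s2,s3,s4,s5,s6} --1--> {s0,s1,s2,s3,s4,s5,s6}  [seen]
{s2,s3,s4,s5} --0--> {s1,s2,s3,s4,s5,s6}  [seen]
{s2,s3,s4,s5} --1--> {s0,s1,s2,s3,s5,s6}  [new]
{s0,s1,s2,s4,s6} --0--> {s1,s2,s3,s4,s5,s6}  [seen]
{s0,s1,s2,s4,s6} --1--> {s0,s1,s2,s3,s4,s5,s6}  [seen]
{s1,s2,s3,s4,s5} --0--> {s1,s2,s3,s4,s5,s6}  [seen]
{s1,s2,s3,s4,s5} --1--> {s0,s1,s2,s3,s4,s5,s6}  [seen]
{s0,s3,s4} --0--> {s1,s2,s3,s5,s6}  [new]
{s0,s3,s4} --1--> {s1,s2,s4,s5,s6}  [new]
{s0,s1,s2,s3,s4,s5,s6} --0--> {s1,s2,s3,s4,s5,s6}  [seen]
{s0,s1,s2,s3,s4,s5,s6} --1--> {s0,s1,s2,s3,s4,s5,s6}  [seen]
{s0,s1,s2,s3,s5,s6} --0--> {s1,s2,s3,s4,s5}  [seen]
{s0,s1,s2,s3,s5,s6} --1--> {s0,s1,s2,s3,s4,s5,s6}  [seen]
{s1,s2,s3,s5,s6} --0--> {s1,s2,s3,s4,s5}  [seen]
{s1,s2,s3,s5,s6} --1--> {s0,s1,s2,s3,s4,s5,s6}  [seen]
{s1,s2,s4,s5,s6} --0--> {s1,s2,s3,s4,s5,s6}  [seen]
{s1,s2,s4,s5,s6} --1--> {s0,s1,s2,s3,s4,s5,s6}  [seen]
Reachable DFA states: {s0}, {s1}, {s4}, {s1,s2,s3}, {s3,s6}, {s1,s5}, {s1,s2,s3,s5}, {s1,s2,s3,s4,s5,s6}, {s2,s3,s4,s5}, {s0,s1,s2,s4,s6}, {s1,s2,s3,s4,s5}, {s0,s3,s4}, {s0,s1,s2,s3,s4,s5,s6}, {s0,s1,s2,s3,s5,s6}, {s1,s2,s3,s5,s6}, {s1,s2,s4,s5,s6}.

16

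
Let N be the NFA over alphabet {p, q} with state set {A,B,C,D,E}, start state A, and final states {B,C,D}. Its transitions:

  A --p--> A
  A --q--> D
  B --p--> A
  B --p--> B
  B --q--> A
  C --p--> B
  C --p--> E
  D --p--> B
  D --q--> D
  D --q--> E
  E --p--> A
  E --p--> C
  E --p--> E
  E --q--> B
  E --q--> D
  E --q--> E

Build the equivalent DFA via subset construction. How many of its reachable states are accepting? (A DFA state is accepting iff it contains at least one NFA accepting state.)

Start state of the DFA: {A}.
{A} --p--> {A}  [seen]
{A} --q--> {D}  [new]
{D} --p--> {B}  [new]
{D} --q--> {D,E}  [new]
{B} --p--> {A,B}  [new]
{B} --q--> {A}  [seen]
{D,E} --p--> {A,B,C,E}  [new]
{D,E} --q--> {B,D,E}  [new]
{A,B} --p--> {A,B}  [seen]
{A,B} --q--> {A,D}  [new]
{A,B,C,E} --p--> {A,B,C,E}  [seen]
{A,B,C,E} --q--> {A,B,D,E}  [new]
{B,D,E} --p--> {A,B,C,E}  [seen]
{B,D,E} --q--> {A,B,D,E}  [seen]
{A,D} --p--> {A,B}  [seen]
{A,D} --q--> {D,E}  [seen]
{A,B,D,E} --p--> {A,B,C,E}  [seen]
{A,B,D,E} --q--> {A,B,D,E}  [seen]
Reachable DFA states: {A}, {D}, {B}, {D,E}, {A,B}, {A,B,C,E}, {B,D,E}, {A,D}, {A,B,D,E}.
Accepting DFA states (contain an NFA accepting state): {D}, {B}, {D,E}, {A,B}, {A,B,C,E}, {B,D,E}, {A,D}, {A,B,D,E}.

8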